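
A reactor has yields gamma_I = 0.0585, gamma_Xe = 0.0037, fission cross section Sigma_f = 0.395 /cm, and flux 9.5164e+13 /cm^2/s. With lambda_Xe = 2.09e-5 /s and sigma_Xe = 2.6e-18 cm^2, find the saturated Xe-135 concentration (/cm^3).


Xe_eq = (gamma_I + gamma_Xe) * Sigma_f * phi / (lambda_Xe + sigma_Xe * phi)
Numerator = (0.0585 + 0.0037) * 0.395 * 9.5164e+13 = 2.338084e+12
Denominator = 2.09e-5 + 2.6e-18 * 9.5164e+13 = 2.683264e-04
Xe_eq = 2.338084e+12 / 2.683264e-04 = 8.7136e+15 /cm^3

8.7136e+15


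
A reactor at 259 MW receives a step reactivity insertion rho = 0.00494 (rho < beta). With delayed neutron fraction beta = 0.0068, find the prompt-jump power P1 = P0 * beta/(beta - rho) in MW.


P1/P0 = beta / (beta - rho)
P1/P0 = 0.0068 / (0.0068 - 0.00494) = 3.655914
P1 = 259 * 3.655914 = 946.88 MW

946.88


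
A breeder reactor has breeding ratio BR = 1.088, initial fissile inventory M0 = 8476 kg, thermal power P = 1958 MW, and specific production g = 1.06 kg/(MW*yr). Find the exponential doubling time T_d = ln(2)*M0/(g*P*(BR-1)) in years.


Breeding gain G = BR - 1 = 1.088 - 1 = 0.088
Fissile production rate = g * P * G = 1.06 * 1958 * 0.088 = 182.64224 kg/yr
T_d = ln(2) * M0 / (g * P * G)
T_d = ln(2) * 8476 / 182.64224 = 32.167 yr

32.167


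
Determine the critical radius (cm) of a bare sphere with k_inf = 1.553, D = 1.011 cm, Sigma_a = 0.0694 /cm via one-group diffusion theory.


L^2 = D / Sigma_a = 1.011 / 0.0694 = 14.56772 cm^2
B_m^2 = (k_inf - 1) / L^2 = (1.553 - 1) / 14.56772 = 0.03796064 /cm^2
For a bare sphere: B_g = pi/R, so R_c = pi / sqrt(B_m^2)
R_c = pi / sqrt(0.03796064) = 16.124 cm

16.124


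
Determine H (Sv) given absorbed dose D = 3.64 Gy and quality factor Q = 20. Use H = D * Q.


H = D * Q
H = 3.64 * 20
H = 72.800 Sv

72.800


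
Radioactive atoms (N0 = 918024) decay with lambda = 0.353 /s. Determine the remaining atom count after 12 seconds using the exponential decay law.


N = N0 * exp(-lambda * t)
N = 918024 * exp(-0.353 * 12)
N = 13280

13280


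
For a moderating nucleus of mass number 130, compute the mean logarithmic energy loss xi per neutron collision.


xi = 1 + (A-1)^2/(2A) * ln((A-1)/(A+1))
xi = 1 + (130-1)^2/(2*130) * ln((130-1)/(130 +1))
xi = 0.015306

0.015306


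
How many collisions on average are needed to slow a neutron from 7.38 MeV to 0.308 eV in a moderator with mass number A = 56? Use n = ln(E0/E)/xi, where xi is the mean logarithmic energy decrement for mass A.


xi = 1 + (A-1)^2/(2A)*ln((A-1)/(A+1)) = 0.03529286 (for A = 56)
n = ln(E0/E) / xi
n = ln(7.38e6 / 0.308) / 0.03529286
n = ln(2.396104e+07) / 0.03529286 = 481.46

481.46


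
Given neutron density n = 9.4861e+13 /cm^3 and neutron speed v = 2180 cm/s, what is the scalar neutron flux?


phi = n * v
phi = 9.4861e+13 * 2180
phi = 2.0680e+17 /cm^2/s

2.0680e+17


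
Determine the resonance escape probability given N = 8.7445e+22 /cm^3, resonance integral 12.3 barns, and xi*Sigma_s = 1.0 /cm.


p = exp(-N * I * 1e-24 / (xi*Sigma_s))
p = exp(-8.7445e+22 * 12.3 * 1e-24 / 1.0)
p = 0.34110

0.34110


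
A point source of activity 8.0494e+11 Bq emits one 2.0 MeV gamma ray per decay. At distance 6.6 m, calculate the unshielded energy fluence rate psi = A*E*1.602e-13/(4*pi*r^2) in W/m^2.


psi = A * E * 1.602e-13 / (4*pi*r^2)
psi = 8.0494e+11 * 2.0 * 1.602e-13 / (4*pi*6.6^2)
psi = 4.7115e-04 W/m^2

4.7115e-04


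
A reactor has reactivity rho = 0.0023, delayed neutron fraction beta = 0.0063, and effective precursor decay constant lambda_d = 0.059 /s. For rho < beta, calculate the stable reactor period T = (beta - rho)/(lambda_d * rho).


T = (beta - rho) / (lambda_d * rho)
T = (0.0063 - 0.0023) / (0.059 * 0.0023)
T = 29.477 s

29.477


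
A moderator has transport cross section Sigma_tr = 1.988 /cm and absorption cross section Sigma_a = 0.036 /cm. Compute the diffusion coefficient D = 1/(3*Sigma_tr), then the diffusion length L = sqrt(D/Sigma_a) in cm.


D = 1 / (3 * Sigma_tr) = 1 / (3 * 1.988) = 0.1676727 cm
L = sqrt(D / Sigma_a)
L = sqrt(0.1676727 / 0.036)
L = 2.1581 cm

2.1581


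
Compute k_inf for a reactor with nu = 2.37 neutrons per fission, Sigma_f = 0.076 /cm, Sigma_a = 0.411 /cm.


k_inf = nu * Sigma_f / Sigma_a
k_inf = 2.37 * 0.076 / 0.411
k_inf = 0.43825

0.43825


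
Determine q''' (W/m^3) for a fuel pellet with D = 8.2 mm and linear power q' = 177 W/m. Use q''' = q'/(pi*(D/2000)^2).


r = D / 2 / 1000 = 8.2 / 2 / 1000 = 0.0041 m
q''' = q' / (pi * r^2)
q''' = 177 / (pi * 0.0041^2)
q''' = 3.3516e+06 W/m^3

3.3516e+06


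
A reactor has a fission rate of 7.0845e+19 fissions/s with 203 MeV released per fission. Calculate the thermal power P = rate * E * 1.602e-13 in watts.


P = fission_rate * E_MeV * 1.602e-13
P = 7.0845e+19 * 203 * 1.602e-13
P = 2.3039e+09 W

2.3039e+09


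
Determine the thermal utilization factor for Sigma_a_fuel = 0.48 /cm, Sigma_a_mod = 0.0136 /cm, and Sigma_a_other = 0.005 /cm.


f = Sigma_a_fuel / (Sigma_a_fuel + Sigma_a_mod + Sigma_a_other)
f = 0.48 / (0.48 + 0.0136 + 0.005)
f = 0.96270

0.96270


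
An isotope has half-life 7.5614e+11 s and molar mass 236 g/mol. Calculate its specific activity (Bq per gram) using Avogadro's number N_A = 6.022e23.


lambda = ln(2) / t_half = ln(2) / 7.5614e+11 = 9.166916e-13 /s
SA = lambda * N_A / M
SA = 9.166916e-13 * 6.022e23 / 236
SA = 2.3391e+09 Bq/g

2.3391e+09


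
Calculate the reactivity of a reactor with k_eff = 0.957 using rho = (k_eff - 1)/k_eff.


rho = (k_eff - 1) / k_eff
rho = (0.957 - 1) / 0.957
rho = -0.044932

-0.044932


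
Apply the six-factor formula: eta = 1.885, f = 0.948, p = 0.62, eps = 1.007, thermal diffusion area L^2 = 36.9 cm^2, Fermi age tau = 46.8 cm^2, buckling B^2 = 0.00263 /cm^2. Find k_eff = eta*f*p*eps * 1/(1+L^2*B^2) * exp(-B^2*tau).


k_inf = eta*f*p*eps = 1.885*0.948*0.62*1.007 = 1.115683
P_TNL = 1/(1 + L^2*B^2) = 1/(1 + 36.9*0.00263) = 0.9115380
P_FNL = exp(-B^2*tau) = exp(-0.00263*46.8) = 0.8841894
k_eff = k_inf * P_TNL * P_FNL = 1.115683 * 0.9115380 * 0.8841894
k_eff = 0.89921

0.89921


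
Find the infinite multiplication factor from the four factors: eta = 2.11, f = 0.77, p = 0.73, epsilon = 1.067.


k_inf = eta * f * p * epsilon
k_inf = 2.11 * 0.77 * 0.73 * 1.067
k_inf = 1.2655

1.2655


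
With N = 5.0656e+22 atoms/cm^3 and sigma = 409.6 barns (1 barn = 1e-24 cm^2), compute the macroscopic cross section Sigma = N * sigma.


Sigma = N * sigma_barns * 1e-24
Sigma = 5.0656e+22 * 409.6 * 1e-24
Sigma = 20.749 /cm

20.749


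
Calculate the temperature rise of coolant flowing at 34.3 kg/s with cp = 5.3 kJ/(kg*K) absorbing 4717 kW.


dT = Q / (m_dot * cp)
dT = 4717 / (34.3 * 5.3)
dT = 25.948 C

25.948


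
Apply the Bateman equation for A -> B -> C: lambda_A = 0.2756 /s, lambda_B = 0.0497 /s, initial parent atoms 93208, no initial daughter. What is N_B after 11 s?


N_B(t) = lambda_A * N_A0 / (lambda_B - lambda_A) * [exp(-lambda_A*t) - exp(-lambda_B*t)]
exp(-0.2756*11) = 0.04823839; exp(-0.0497*11) = 0.5788569
N_B = 0.2756 * 93208 / (0.0497 - 0.2756) * (0.04823839 - 0.5788569)
N_B = 60339

60339


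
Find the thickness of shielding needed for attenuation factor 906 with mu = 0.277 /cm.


x = ln(factor) / mu
x = ln(906) / 0.277
x = 24.581 cm

24.581


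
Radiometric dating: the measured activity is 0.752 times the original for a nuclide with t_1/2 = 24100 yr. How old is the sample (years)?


lambda = ln(2) / t_half = ln(2) / 24100 = 2.876129e-05 /yr
t = -ln(A/A0) / lambda
t = -ln(0.752) / 2.876129e-05
t = 9909.8 yr

9909.8


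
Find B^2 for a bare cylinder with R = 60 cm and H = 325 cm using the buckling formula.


B^2 = (2.405/R)^2 + (pi/H)^2
B^2 = (2.405/60)^2 + (pi/325)^2
B^2 = 0.0017001 /cm^2

0.0017001


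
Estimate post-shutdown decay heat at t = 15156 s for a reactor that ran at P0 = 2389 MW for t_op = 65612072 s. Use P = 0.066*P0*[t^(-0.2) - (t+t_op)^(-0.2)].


P/P0 = 0.066 * [t^(-0.2) - (t + t_op)^(-0.2)]
P/P0 = 0.066 * [15156^(-0.2) - (15156 + 65612072)^(-0.2)]
P/P0 = 0.066 * [0.1458422 - 0.02732645] = 0.007822040
P = 2389 * 0.007822040 = 18.687 MW

18.687


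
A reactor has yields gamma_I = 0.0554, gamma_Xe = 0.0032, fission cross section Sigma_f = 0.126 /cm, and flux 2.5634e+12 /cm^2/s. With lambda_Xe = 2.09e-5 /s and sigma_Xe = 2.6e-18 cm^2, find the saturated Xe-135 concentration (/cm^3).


Xe_eq = (gamma_I + gamma_Xe) * Sigma_f * phi / (lambda_Xe + sigma_Xe * phi)
Numerator = (0.0554 + 0.0032) * 0.126 * 2.5634e+12 = 1.892712e+10
Denominator = 2.09e-5 + 2.6e-18 * 2.5634e+12 = 2.756484e-05
Xe_eq = 1.892712e+10 / 2.756484e-05 = 6.8664e+14 /cm^3

6.8664e+14


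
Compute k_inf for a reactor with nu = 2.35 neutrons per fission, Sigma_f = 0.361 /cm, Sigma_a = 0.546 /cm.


k_inf = nu * Sigma_f / Sigma_a
k_inf = 2.35 * 0.361 / 0.546
k_inf = 1.5538

1.5538


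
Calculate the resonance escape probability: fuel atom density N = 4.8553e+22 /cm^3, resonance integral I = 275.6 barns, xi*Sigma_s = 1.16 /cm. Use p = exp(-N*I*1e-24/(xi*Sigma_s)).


p = exp(-N * I * 1e-24 / (xi*Sigma_s))
p = exp(-4.8553e+22 * 275.6 * 1e-24 / 1.16)
p = 9.7766e-06

9.7766e-06


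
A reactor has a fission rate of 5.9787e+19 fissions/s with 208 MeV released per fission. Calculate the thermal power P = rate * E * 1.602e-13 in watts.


P = fission_rate * E_MeV * 1.602e-13
P = 5.9787e+19 * 208 * 1.602e-13
P = 1.9922e+09 W

1.9922e+09


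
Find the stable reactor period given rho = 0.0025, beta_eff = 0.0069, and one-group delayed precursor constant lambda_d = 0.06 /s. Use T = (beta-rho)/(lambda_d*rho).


T = (beta - rho) / (lambda_d * rho)
T = (0.0069 - 0.0025) / (0.06 * 0.0025)
T = 29.333 s

29.333


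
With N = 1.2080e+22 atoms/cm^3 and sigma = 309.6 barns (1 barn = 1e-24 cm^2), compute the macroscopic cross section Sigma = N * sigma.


Sigma = N * sigma_barns * 1e-24
Sigma = 1.2080e+22 * 309.6 * 1e-24
Sigma = 3.7400 /cm

3.7400


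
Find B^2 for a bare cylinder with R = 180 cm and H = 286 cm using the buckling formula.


B^2 = (2.405/R)^2 + (pi/H)^2
B^2 = (2.405/180)^2 + (pi/286)^2
B^2 = 2.9918e-04 /cm^2

2.9918e-04


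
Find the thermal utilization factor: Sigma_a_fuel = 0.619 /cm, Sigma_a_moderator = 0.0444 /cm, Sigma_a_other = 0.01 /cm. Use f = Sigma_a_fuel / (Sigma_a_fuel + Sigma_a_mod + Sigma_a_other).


f = Sigma_a_fuel / (Sigma_a_fuel + Sigma_a_mod + Sigma_a_other)
f = 0.619 / (0.619 + 0.0444 + 0.01)
f = 0.91922

0.91922


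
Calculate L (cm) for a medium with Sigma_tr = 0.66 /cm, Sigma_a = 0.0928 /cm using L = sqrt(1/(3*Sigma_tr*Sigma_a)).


D = 1 / (3 * Sigma_tr) = 1 / (3 * 0.66) = 0.5050505 cm
L = sqrt(D / Sigma_a)
L = sqrt(0.5050505 / 0.0928)
L = 2.3329 cm

2.3329


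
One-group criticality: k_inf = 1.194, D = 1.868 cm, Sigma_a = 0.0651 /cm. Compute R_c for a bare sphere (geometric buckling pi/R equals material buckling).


L^2 = D / Sigma_a = 1.868 / 0.0651 = 28.69432 cm^2
B_m^2 = (k_inf - 1) / L^2 = (1.194 - 1) / 28.69432 = 0.006760920 /cm^2
For a bare sphere: B_g = pi/R, so R_c = pi / sqrt(B_m^2)
R_c = pi / sqrt(0.006760920) = 38.207 cm

38.207


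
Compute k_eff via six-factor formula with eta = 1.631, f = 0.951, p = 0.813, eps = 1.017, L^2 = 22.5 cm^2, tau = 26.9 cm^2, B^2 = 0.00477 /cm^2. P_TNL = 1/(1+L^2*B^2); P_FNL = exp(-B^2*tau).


k_inf = eta*f*p*eps = 1.631*0.951*0.813*1.017 = 1.282466
P_TNL = 1/(1 + L^2*B^2) = 1/(1 + 22.5*0.00477) = 0.9030772
P_FNL = exp(-B^2*tau) = exp(-0.00477*26.9) = 0.8795780
k_eff = k_inf * P_TNL * P_FNL = 1.282466 * 0.9030772 * 0.8795780
k_eff = 1.0187

1.0187


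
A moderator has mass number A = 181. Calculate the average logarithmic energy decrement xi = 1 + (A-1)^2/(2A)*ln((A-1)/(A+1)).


xi = 1 + (A-1)^2/(2A) * ln((A-1)/(A+1))
xi = 1 + (181-1)^2/(2*181) * ln((181-1)/(181 +1))
xi = 0.011009

0.011009


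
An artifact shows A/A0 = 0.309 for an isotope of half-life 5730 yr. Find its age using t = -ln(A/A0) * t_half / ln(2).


lambda = ln(2) / t_half = ln(2) / 5730 = 1.209681e-04 /yr
t = -ln(A/A0) / lambda
t = -ln(0.309) / 1.209681e-04
t = 9708.5 yr

9708.5


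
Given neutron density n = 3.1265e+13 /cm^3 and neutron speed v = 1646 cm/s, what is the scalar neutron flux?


phi = n * v
phi = 3.1265e+13 * 1646
phi = 5.1462e+16 /cm^2/s

5.1462e+16


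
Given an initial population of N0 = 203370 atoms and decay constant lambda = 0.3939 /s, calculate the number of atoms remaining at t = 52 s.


N = N0 * exp(-lambda * t)
N = 203370 * exp(-0.3939 * 52)
N = 2.5865e-04

2.5865e-04


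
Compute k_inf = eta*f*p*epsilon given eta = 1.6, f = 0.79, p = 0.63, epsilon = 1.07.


k_inf = eta * f * p * epsilon
k_inf = 1.6 * 0.79 * 0.63 * 1.07
k_inf = 0.85206

0.85206


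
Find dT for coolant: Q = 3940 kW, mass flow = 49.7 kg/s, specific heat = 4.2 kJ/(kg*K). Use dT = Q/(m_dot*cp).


dT = Q / (m_dot * cp)
dT = 3940 / (49.7 * 4.2)
dT = 18.875 C

18.875


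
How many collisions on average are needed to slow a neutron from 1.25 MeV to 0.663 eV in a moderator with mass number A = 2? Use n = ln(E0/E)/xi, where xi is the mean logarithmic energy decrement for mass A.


xi = 1 + (A-1)^2/(2A)*ln((A-1)/(A+1)) = 0.7253469 (for A = 2)
n = ln(E0/E) / xi
n = ln(1.25e6 / 0.663) / 0.7253469
n = ln(1.885370e+06) / 0.7253469 = 19.921

19.921


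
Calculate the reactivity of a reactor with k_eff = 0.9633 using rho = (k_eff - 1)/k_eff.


rho = (k_eff - 1) / k_eff
rho = (0.9633 - 1) / 0.9633
rho = -0.038098

-0.038098


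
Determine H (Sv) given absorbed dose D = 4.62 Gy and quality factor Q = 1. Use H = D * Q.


H = D * Q
H = 4.62 * 1
H = 4.6200 Sv

4.6200


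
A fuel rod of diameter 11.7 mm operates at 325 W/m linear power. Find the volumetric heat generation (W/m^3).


r = D / 2 / 1000 = 11.7 / 2 / 1000 = 0.00585 m
q''' = q' / (pi * r^2)
q''' = 325 / (pi * 0.00585^2)
q''' = 3.0229e+06 W/m^3

3.0229e+06


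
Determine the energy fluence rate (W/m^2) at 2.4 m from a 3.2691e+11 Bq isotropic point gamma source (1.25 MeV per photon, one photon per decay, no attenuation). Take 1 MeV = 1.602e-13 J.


psi = A * E * 1.602e-13 / (4*pi*r^2)
psi = 3.2691e+11 * 1.25 * 1.602e-13 / (4*pi*2.4^2)
psi = 9.0442e-04 W/m^2

9.0442e-04


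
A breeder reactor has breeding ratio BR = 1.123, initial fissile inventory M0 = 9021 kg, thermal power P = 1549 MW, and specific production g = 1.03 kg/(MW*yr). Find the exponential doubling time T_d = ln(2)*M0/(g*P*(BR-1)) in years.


Breeding gain G = BR - 1 = 1.123 - 1 = 0.123
Fissile production rate = g * P * G = 1.03 * 1549 * 0.123 = 196.24281 kg/yr
T_d = ln(2) * M0 / (g * P * G)
T_d = ln(2) * 9021 / 196.24281 = 31.863 yr

31.863


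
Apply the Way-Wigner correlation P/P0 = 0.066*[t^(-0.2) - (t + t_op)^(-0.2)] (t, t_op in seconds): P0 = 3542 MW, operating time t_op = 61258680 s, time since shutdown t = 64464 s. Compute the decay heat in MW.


P/P0 = 0.066 * [t^(-0.2) - (t + t_op)^(-0.2)]
P/P0 = 0.066 * [64464^(-0.2) - (64464 + 61258680)^(-0.2)]
P/P0 = 0.066 * [0.1091784 - 0.02769970] = 0.005377594
P = 3542 * 0.005377594 = 19.047 MW

19.047


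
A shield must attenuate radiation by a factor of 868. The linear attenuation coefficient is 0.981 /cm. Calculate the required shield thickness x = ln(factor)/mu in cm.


x = ln(factor) / mu
x = ln(868) / 0.981
x = 6.8972 cm

6.8972


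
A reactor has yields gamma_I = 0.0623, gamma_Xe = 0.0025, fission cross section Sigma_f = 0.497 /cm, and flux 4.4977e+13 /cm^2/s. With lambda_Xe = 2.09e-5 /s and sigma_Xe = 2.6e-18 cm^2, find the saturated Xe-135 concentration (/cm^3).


Xe_eq = (gamma_I + gamma_Xe) * Sigma_f * phi / (lambda_Xe + sigma_Xe * phi)
Numerator = (0.0623 + 0.0025) * 0.497 * 4.4977e+13 = 1.448511e+12
Denominator = 2.09e-5 + 2.6e-18 * 4.4977e+13 = 1.378402e-04
Xe_eq = 1.448511e+12 / 1.378402e-04 = 1.0509e+16 /cm^3

1.0509e+16


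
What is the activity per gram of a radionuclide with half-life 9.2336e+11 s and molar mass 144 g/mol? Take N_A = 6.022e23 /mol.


lambda = ln(2) / t_half = ln(2) / 9.2336e+11 = 7.506792e-13 /s
SA = lambda * N_A / M
SA = 7.506792e-13 * 6.022e23 / 144
SA = 3.1393e+09 Bq/g

3.1393e+09


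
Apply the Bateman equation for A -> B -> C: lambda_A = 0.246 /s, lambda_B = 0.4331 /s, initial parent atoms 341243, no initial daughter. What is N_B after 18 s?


N_B(t) = lambda_A * N_A0 / (lambda_B - lambda_A) * [exp(-lambda_A*t) - exp(-lambda_B*t)]
exp(-0.246*18) = 0.01193834; exp(-0.4331*18) = 4.114595e-04
N_B = 0.246 * 341243 / (0.4331 - 0.246) * (0.01193834 - 4.114595e-04)
N_B = 5171.7

5171.7


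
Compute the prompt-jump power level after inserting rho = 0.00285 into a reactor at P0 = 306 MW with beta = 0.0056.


P1/P0 = beta / (beta - rho)
P1/P0 = 0.0056 / (0.0056 - 0.00285) = 2.036364
P1 = 306 * 2.036364 = 623.13 MW

623.13


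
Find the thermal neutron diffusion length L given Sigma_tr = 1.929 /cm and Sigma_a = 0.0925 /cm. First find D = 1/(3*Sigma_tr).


D = 1 / (3 * Sigma_tr) = 1 / (3 * 1.929) = 0.1728011 cm
L = sqrt(D / Sigma_a)
L = sqrt(0.1728011 / 0.0925)
L = 1.3668 cm

1.3668


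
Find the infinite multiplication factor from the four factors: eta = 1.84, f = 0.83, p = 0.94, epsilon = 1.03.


k_inf = eta * f * p * epsilon
k_inf = 1.84 * 0.83 * 0.94 * 1.03
k_inf = 1.4786

1.4786


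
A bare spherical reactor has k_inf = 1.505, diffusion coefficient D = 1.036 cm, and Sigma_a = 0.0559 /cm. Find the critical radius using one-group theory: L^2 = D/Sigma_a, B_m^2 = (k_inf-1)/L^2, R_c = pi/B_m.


L^2 = D / Sigma_a = 1.036 / 0.0559 = 18.53309 cm^2
B_m^2 = (k_inf - 1) / L^2 = (1.505 - 1) / 18.53309 = 0.02724856 /cm^2
For a bare sphere: B_g = pi/R, so R_c = pi / sqrt(B_m^2)
R_c = pi / sqrt(0.02724856) = 19.032 cm

19.032


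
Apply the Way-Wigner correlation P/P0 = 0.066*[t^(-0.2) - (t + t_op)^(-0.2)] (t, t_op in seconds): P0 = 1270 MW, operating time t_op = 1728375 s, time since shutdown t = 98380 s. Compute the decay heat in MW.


P/P0 = 0.066 * [t^(-0.2) - (t + t_op)^(-0.2)]
P/P0 = 0.066 * [98380^(-0.2) - (98380 + 1728375)^(-0.2)]
P/P0 = 0.066 * [0.1003272 - 0.05593246] = 0.002930053
P = 1270 * 0.002930053 = 3.7212 MW

3.7212


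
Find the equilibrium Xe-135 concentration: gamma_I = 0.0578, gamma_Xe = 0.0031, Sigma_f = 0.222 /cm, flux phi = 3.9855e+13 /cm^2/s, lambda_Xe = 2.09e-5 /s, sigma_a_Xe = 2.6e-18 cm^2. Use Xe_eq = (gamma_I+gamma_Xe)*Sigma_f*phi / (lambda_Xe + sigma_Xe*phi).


Xe_eq = (gamma_I + gamma_Xe) * Sigma_f * phi / (lambda_Xe + sigma_Xe * phi)
Numerator = (0.0578 + 0.0031) * 0.222 * 3.9855e+13 = 5.388316e+11
Denominator = 2.09e-5 + 2.6e-18 * 3.9855e+13 = 1.245230e-04
Xe_eq = 5.388316e+11 / 1.245230e-04 = 4.3272e+15 /cm^3

4.3272e+15


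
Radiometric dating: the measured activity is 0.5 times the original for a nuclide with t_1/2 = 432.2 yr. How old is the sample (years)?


lambda = ln(2) / t_half = ln(2) / 432.2 = 0.001603765 /yr
t = -ln(A/A0) / lambda
t = -ln(0.5) / 0.001603765
t = 432.20 yr

432.20


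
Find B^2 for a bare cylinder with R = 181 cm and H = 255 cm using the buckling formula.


B^2 = (2.405/R)^2 + (pi/H)^2
B^2 = (2.405/181)^2 + (pi/255)^2
B^2 = 3.2833e-04 /cm^2

3.2833e-04


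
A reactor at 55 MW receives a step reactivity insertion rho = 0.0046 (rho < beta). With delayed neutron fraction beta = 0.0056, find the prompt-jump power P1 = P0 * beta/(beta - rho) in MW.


P1/P0 = beta / (beta - rho)
P1/P0 = 0.0056 / (0.0056 - 0.0046) = 5.600000
P1 = 55 * 5.600000 = 308.00 MW

308.00


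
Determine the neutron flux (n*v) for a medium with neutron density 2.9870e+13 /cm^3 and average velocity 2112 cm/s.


phi = n * v
phi = 2.9870e+13 * 2112
phi = 6.3085e+16 /cm^2/s

6.3085e+16


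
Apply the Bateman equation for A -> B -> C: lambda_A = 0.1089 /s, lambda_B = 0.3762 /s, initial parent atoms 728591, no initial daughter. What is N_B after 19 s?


N_B(t) = lambda_A * N_A0 / (lambda_B - lambda_A) * [exp(-lambda_A*t) - exp(-lambda_B*t)]
exp(-0.1089*19) = 0.1262994; exp(-0.3762*19) = 7.865927e-04
N_B = 0.1089 * 728591 / (0.3762 - 0.1089) * (0.1262994 - 7.865927e-04)
N_B = 37256

37256


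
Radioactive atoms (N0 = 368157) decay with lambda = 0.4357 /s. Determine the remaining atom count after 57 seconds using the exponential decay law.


N = N0 * exp(-lambda * t)
N = 368157 * exp(-0.4357 * 57)
N = 6.0308e-06

6.0308e-06


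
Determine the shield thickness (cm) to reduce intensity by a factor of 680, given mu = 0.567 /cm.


x = ln(factor) / mu
x = ln(680) / 0.567
x = 11.503 cm

11.503


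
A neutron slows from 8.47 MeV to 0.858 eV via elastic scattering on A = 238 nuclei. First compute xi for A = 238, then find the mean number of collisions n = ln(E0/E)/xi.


xi = 1 + (A-1)^2/(2A)*ln((A-1)/(A+1)) = 0.008379872 (for A = 238)
n = ln(E0/E) / xi
n = ln(8.47e6 / 0.858) / 0.008379872
n = ln(9.871795e+06) / 0.008379872 = 1921.9

1921.9


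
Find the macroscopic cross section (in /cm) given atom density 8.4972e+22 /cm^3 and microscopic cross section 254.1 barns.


Sigma = N * sigma_barns * 1e-24
Sigma = 8.4972e+22 * 254.1 * 1e-24
Sigma = 21.591 /cm

21.591


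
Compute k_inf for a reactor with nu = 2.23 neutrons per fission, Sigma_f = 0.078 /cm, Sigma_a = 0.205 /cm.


k_inf = nu * Sigma_f / Sigma_a
k_inf = 2.23 * 0.078 / 0.205
k_inf = 0.84849

0.84849


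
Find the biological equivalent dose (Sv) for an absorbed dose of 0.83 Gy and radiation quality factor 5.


H = D * Q
H = 0.83 * 5
H = 4.1500 Sv

4.1500


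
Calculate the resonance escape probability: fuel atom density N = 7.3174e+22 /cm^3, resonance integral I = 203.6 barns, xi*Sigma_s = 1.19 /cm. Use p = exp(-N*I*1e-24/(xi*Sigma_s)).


p = exp(-N * I * 1e-24 / (xi*Sigma_s))
p = exp(-7.3174e+22 * 203.6 * 1e-24 / 1.19)
p = 3.6546e-06

3.6546e-06


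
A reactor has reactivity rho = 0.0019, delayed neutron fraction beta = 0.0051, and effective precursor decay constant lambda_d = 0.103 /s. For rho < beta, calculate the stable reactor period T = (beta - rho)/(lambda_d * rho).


T = (beta - rho) / (lambda_d * rho)
T = (0.0051 - 0.0019) / (0.103 * 0.0019)
T = 16.352 s

16.352


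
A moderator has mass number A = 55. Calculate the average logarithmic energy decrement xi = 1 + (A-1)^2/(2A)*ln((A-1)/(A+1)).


xi = 1 + (A-1)^2/(2A) * ln((A-1)/(A+1))
xi = 1 + (55-1)^2/(2*55) * ln((55-1)/(55 +1))
xi = 0.035927

0.035927


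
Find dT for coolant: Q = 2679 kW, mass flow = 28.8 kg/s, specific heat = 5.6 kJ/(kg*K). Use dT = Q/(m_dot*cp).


dT = Q / (m_dot * cp)
dT = 2679 / (28.8 * 5.6)
dT = 16.611 C

16.611


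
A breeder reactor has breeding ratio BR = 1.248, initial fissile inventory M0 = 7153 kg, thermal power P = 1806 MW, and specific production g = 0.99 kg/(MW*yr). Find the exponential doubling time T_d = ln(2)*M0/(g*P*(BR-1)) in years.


Breeding gain G = BR - 1 = 1.248 - 1 = 0.248
Fissile production rate = g * P * G = 0.99 * 1806 * 0.248 = 443.40912 kg/yr
T_d = ln(2) * M0 / (g * P * G)
T_d = ln(2) * 7153 / 443.40912 = 11.182 yr

11.182


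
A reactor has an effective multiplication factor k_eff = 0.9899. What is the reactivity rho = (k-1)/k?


rho = (k_eff - 1) / k_eff
rho = (0.9899 - 1) / 0.9899
rho = -0.010203

-0.010203


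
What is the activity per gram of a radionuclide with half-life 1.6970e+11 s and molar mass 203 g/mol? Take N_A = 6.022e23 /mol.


lambda = ln(2) / t_half = ln(2) / 1.6970e+11 = 4.084544e-12 /s
SA = lambda * N_A / M
SA = 4.084544e-12 * 6.022e23 / 203
SA = 1.2117e+10 Bq/g

1.2117e+10


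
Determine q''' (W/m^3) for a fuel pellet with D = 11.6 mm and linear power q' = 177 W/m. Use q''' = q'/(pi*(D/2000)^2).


r = D / 2 / 1000 = 11.6 / 2 / 1000 = 0.0058 m
q''' = q' / (pi * r^2)
q''' = 177 / (pi * 0.0058^2)
q''' = 1.6748e+06 W/m^3

1.6748e+06


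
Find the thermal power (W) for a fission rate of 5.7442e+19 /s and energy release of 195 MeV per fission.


P = fission_rate * E_MeV * 1.602e-13
P = 5.7442e+19 * 195 * 1.602e-13
P = 1.7944e+09 W

1.7944e+09


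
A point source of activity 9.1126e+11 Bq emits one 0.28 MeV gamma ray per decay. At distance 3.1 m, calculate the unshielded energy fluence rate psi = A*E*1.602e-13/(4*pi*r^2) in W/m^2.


psi = A * E * 1.602e-13 / (4*pi*r^2)
psi = 9.1126e+11 * 0.28 * 1.602e-13 / (4*pi*3.1^2)
psi = 3.3848e-04 W/m^2

3.3848e-04


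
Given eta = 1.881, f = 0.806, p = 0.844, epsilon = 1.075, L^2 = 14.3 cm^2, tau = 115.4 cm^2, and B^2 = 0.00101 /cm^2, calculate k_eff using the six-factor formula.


k_inf = eta*f*p*eps = 1.881*0.806*0.844*1.075 = 1.375545
P_TNL = 1/(1 + L^2*B^2) = 1/(1 + 14.3*0.00101) = 0.9857626
P_FNL = exp(-B^2*tau) = exp(-0.00101*115.4) = 0.8899820
k_eff = k_inf * P_TNL * P_FNL = 1.375545 * 0.9857626 * 0.8899820
k_eff = 1.2068

1.2068


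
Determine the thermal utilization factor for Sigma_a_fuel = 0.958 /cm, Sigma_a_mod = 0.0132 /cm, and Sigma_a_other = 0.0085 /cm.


f = Sigma_a_fuel / (Sigma_a_fuel + Sigma_a_mod + Sigma_a_other)
f = 0.958 / (0.958 + 0.0132 + 0.0085)
f = 0.97785

0.97785


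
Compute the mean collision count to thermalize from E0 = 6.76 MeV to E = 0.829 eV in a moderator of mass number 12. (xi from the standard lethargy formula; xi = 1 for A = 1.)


xi = 1 + (A-1)^2/(2A)*ln((A-1)/(A+1)) = 0.1577690 (for A = 12)
n = ln(E0/E) / xi
n = ln(6.76e6 / 0.829) / 0.1577690
n = ln(8.154403e+06) / 0.1577690 = 100.87

100.87


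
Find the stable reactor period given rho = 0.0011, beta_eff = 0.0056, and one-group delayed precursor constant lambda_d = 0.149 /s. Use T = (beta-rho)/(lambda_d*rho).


T = (beta - rho) / (lambda_d * rho)
T = (0.0056 - 0.0011) / (0.149 * 0.0011)
T = 27.456 s

27.456


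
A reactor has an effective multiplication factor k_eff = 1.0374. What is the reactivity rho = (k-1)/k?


rho = (k_eff - 1) / k_eff
rho = (1.0374 - 1) / 1.0374
rho = 0.036052

0.036052


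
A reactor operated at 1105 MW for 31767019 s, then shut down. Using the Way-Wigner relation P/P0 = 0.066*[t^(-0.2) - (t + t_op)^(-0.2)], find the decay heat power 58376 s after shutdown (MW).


P/P0 = 0.066 * [t^(-0.2) - (t + t_op)^(-0.2)]
P/P0 = 0.066 * [58376^(-0.2) - (58376 + 31767019)^(-0.2)]
P/P0 = 0.066 * [0.1113661 - 0.03158241] = 0.005265724
P = 1105 * 0.005265724 = 5.8186 MW

5.8186


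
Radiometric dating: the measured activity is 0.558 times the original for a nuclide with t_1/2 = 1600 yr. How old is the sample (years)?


lambda = ln(2) / t_half = ln(2) / 1600 = 4.332170e-04 /yr
t = -ln(A/A0) / lambda
t = -ln(0.558) / 4.332170e-04
t = 1346.7 yr

1346.7


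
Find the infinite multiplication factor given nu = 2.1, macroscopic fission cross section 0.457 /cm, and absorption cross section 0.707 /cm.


k_inf = nu * Sigma_f / Sigma_a
k_inf = 2.1 * 0.457 / 0.707
k_inf = 1.3574

1.3574


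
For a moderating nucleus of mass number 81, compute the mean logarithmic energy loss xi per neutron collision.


xi = 1 + (A-1)^2/(2A) * ln((A-1)/(A+1))
xi = 1 + (81-1)^2/(2*81) * ln((81-1)/(81 +1))
xi = 0.024489

0.024489


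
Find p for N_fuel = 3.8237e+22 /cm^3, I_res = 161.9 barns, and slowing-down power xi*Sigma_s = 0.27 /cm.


p = exp(-N * I * 1e-24 / (xi*Sigma_s))
p = exp(-3.8237e+22 * 161.9 * 1e-24 / 0.27)
p = 1.1028e-10

1.1028e-10


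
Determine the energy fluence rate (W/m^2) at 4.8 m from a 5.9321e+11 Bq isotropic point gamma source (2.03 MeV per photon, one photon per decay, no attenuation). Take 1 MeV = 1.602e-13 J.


psi = A * E * 1.602e-13 / (4*pi*r^2)
psi = 5.9321e+11 * 2.03 * 1.602e-13 / (4*pi*4.8^2)
psi = 6.6631e-04 W/m^2

6.6631e-04


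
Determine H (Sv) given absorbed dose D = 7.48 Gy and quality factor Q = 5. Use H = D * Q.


H = D * Q
H = 7.48 * 5
H = 37.400 Sv

37.400


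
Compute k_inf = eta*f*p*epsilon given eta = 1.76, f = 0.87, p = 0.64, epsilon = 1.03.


k_inf = eta * f * p * epsilon
k_inf = 1.76 * 0.87 * 0.64 * 1.03
k_inf = 1.0094

1.0094


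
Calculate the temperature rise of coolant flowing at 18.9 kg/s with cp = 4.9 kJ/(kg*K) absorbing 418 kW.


dT = Q / (m_dot * cp)
dT = 418 / (18.9 * 4.9)
dT = 4.5136 C

4.5136


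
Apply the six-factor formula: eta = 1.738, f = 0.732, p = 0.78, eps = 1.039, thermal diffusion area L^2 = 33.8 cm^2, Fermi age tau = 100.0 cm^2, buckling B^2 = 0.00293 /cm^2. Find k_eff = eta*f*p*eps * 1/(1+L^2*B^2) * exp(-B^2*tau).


k_inf = eta*f*p*eps = 1.738*0.732*0.78*1.039 = 1.031029
P_TNL = 1/(1 + L^2*B^2) = 1/(1 + 33.8*0.00293) = 0.9098900
P_FNL = exp(-B^2*tau) = exp(-0.00293*100.0) = 0.7460221
k_eff = k_inf * P_TNL * P_FNL = 1.031029 * 0.9098900 * 0.7460221
k_eff = 0.69986

0.69986


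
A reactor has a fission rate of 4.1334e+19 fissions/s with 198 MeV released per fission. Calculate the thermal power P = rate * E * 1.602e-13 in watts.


P = fission_rate * E_MeV * 1.602e-13
P = 4.1334e+19 * 198 * 1.602e-13
P = 1.3111e+09 W

1.3111e+09


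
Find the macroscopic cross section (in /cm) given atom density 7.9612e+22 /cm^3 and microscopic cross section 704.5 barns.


Sigma = N * sigma_barns * 1e-24
Sigma = 7.9612e+22 * 704.5 * 1e-24
Sigma = 56.087 /cm

56.087


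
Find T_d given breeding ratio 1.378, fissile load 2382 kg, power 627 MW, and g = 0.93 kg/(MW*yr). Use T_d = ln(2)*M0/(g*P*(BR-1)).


Breeding gain G = BR - 1 = 1.378 - 1 = 0.378
Fissile production rate = g * P * G = 0.93 * 627 * 0.378 = 220.41558 kg/yr
T_d = ln(2) * M0 / (g * P * G)
T_d = ln(2) * 2382 / 220.41558 = 7.4907 yr

7.4907


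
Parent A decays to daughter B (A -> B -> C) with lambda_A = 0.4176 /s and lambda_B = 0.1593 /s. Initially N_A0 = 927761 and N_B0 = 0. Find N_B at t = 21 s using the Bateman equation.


N_B(t) = lambda_A * N_A0 / (lambda_B - lambda_A) * [exp(-lambda_A*t) - exp(-lambda_B*t)]
exp(-0.4176*21) = 1.553857e-04; exp(-0.1593*21) = 0.03524964
N_B = 0.4176 * 927761 / (0.1593 - 0.4176) * (1.553857e-04 - 0.03524964)
N_B = 52639

52639


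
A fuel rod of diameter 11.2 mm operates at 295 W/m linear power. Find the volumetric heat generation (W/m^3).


r = D / 2 / 1000 = 11.2 / 2 / 1000 = 0.0056 m
q''' = q' / (pi * r^2)
q''' = 295 / (pi * 0.0056^2)
q''' = 2.9943e+06 W/m^3

2.9943e+06


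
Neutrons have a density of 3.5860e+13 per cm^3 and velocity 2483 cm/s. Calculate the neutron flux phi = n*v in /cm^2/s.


phi = n * v
phi = 3.5860e+13 * 2483
phi = 8.9040e+16 /cm^2/s

8.9040e+16


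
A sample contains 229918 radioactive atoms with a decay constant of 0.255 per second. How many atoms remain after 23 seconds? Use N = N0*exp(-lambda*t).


N = N0 * exp(-lambda * t)
N = 229918 * exp(-0.255 * 23)
N = 652.28

652.28


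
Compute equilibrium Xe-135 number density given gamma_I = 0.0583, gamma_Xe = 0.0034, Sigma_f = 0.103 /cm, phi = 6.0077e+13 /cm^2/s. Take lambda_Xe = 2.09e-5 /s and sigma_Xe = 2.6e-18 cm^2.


Xe_eq = (gamma_I + gamma_Xe) * Sigma_f * phi / (lambda_Xe + sigma_Xe * phi)
Numerator = (0.0583 + 0.0034) * 0.103 * 6.0077e+13 = 3.817953e+11
Denominator = 2.09e-5 + 2.6e-18 * 6.0077e+13 = 1.771002e-04
Xe_eq = 3.817953e+11 / 1.771002e-04 = 2.1558e+15 /cm^3

2.1558e+15


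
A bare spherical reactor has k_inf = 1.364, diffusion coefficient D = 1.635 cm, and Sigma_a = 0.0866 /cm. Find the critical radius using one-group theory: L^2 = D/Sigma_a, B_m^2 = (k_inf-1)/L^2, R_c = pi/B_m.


L^2 = D / Sigma_a = 1.635 / 0.0866 = 18.87991 cm^2
B_m^2 = (k_inf - 1) / L^2 = (1.364 - 1) / 18.87991 = 0.01927975 /cm^2
For a bare sphere: B_g = pi/R, so R_c = pi / sqrt(B_m^2)
R_c = pi / sqrt(0.01927975) = 22.626 cm

22.626


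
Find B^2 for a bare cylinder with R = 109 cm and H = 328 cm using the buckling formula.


B^2 = (2.405/R)^2 + (pi/H)^2
B^2 = (2.405/109)^2 + (pi/328)^2
B^2 = 5.7857e-04 /cm^2

5.7857e-04


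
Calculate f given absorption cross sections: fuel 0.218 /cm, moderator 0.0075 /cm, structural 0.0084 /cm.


f = Sigma_a_fuel / (Sigma_a_fuel + Sigma_a_mod + Sigma_a_other)
f = 0.218 / (0.218 + 0.0075 + 0.0084)
f = 0.93202

0.93202


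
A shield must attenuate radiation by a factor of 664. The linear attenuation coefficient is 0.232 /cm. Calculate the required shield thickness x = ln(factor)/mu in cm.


x = ln(factor) / mu
x = ln(664) / 0.232
x = 28.010 cm

28.010


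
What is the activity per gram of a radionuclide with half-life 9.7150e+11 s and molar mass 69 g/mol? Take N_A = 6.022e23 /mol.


lambda = ln(2) / t_half = ln(2) / 9.7150e+11 = 7.134814e-13 /s
SA = lambda * N_A / M
SA = 7.134814e-13 * 6.022e23 / 69
SA = 6.2269e+09 Bq/g

6.2269e+09


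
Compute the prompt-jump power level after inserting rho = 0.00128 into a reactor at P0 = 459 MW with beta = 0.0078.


P1/P0 = beta / (beta - rho)
P1/P0 = 0.0078 / (0.0078 - 0.00128) = 1.196319
P1 = 459 * 1.196319 = 549.11 MW

549.11


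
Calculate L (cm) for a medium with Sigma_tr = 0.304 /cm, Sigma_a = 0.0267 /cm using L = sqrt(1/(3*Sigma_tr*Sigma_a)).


D = 1 / (3 * Sigma_tr) = 1 / (3 * 0.304) = 1.096491 cm
L = sqrt(D / Sigma_a)
L = sqrt(1.096491 / 0.0267)
L = 6.4084 cm

6.4084


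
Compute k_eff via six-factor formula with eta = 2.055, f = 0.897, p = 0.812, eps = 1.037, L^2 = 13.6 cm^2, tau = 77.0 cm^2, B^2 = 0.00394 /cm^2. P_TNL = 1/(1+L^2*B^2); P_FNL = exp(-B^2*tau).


k_inf = eta*f*p*eps = 2.055*0.897*0.812*1.037 = 1.552169
P_TNL = 1/(1 + L^2*B^2) = 1/(1 + 13.6*0.00394) = 0.9491412
P_FNL = exp(-B^2*tau) = exp(-0.00394*77.0) = 0.7383185
k_eff = k_inf * P_TNL * P_FNL = 1.552169 * 0.9491412 * 0.7383185
k_eff = 1.0877

1.0877


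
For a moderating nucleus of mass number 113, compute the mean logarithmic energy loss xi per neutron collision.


xi = 1 + (A-1)^2/(2A) * ln((A-1)/(A+1))
xi = 1 + (113-1)^2/(2*113) * ln((113-1)/(113 +1))
xi = 0.017595

0.017595


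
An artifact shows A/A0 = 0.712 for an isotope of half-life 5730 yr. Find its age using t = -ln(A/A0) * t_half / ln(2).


lambda = ln(2) / t_half = ln(2) / 5730 = 1.209681e-04 /yr
t = -ln(A/A0) / lambda
t = -ln(0.712) / 1.209681e-04
t = 2808.0 yr

2808.0


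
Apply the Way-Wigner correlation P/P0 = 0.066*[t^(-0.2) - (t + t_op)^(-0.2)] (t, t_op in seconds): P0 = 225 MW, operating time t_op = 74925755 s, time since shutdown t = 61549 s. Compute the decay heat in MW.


P/P0 = 0.066 * [t^(-0.2) - (t + t_op)^(-0.2)]
P/P0 = 0.066 * [61549^(-0.2) - (61549 + 74925755)^(-0.2)]
P/P0 = 0.066 * [0.1101935 - 0.02660740] = 0.005516683
P = 225 * 0.005516683 = 1.2413 MW

1.2413


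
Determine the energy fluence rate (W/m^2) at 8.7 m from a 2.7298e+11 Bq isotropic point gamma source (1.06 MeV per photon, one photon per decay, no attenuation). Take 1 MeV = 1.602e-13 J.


psi = A * E * 1.602e-13 / (4*pi*r^2)
psi = 2.7298e+11 * 1.06 * 1.602e-13 / (4*pi*8.7^2)
psi = 4.8736e-05 W/m^2

4.8736e-05


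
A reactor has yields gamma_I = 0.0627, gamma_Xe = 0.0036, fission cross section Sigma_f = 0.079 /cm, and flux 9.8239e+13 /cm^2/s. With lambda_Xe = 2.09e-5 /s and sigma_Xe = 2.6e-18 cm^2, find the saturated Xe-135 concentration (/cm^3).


Xe_eq = (gamma_I + gamma_Xe) * Sigma_f * phi / (lambda_Xe + sigma_Xe * phi)
Numerator = (0.0627 + 0.0036) * 0.079 * 9.8239e+13 = 5.145464e+11
Denominator = 2.09e-5 + 2.6e-18 * 9.8239e+13 = 2.763214e-04
Xe_eq = 5.145464e+11 / 2.763214e-04 = 1.8621e+15 /cm^3

1.8621e+15


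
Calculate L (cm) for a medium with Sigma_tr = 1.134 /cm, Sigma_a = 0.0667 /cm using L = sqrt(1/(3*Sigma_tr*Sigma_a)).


D = 1 / (3 * Sigma_tr) = 1 / (3 * 1.134) = 0.2939447 cm
L = sqrt(D / Sigma_a)
L = sqrt(0.2939447 / 0.0667)
L = 2.0993 cm

2.0993


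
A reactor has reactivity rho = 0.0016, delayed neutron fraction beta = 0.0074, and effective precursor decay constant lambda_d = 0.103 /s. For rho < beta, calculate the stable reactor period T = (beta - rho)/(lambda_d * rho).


T = (beta - rho) / (lambda_d * rho)
T = (0.0074 - 0.0016) / (0.103 * 0.0016)
T = 35.194 s

35.194


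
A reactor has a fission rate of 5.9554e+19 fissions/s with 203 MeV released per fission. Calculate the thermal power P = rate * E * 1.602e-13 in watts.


P = fission_rate * E_MeV * 1.602e-13
P = 5.9554e+19 * 203 * 1.602e-13
P = 1.9367e+09 W

1.9367e+09


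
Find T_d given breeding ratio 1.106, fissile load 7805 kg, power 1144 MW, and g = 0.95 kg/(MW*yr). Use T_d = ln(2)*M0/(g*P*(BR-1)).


Breeding gain G = BR - 1 = 1.106 - 1 = 0.106
Fissile production rate = g * P * G = 0.95 * 1144 * 0.106 = 115.2008 kg/yr
T_d = ln(2) * M0 / (g * P * G)
T_d = ln(2) * 7805 / 115.2008 = 46.962 yr

46.962


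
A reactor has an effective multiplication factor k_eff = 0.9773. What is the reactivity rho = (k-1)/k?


rho = (k_eff - 1) / k_eff
rho = (0.9773 - 1) / 0.9773
rho = -0.023227

-0.023227


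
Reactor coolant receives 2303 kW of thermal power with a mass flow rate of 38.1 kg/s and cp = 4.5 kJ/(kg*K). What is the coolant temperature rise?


dT = Q / (m_dot * cp)
dT = 2303 / (38.1 * 4.5)
dT = 13.432 C

13.432


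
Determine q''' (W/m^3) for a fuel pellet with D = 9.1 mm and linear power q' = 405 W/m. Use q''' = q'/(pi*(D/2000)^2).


r = D / 2 / 1000 = 9.1 / 2 / 1000 = 0.00455 m
q''' = q' / (pi * r^2)
q''' = 405 / (pi * 0.00455^2)
q''' = 6.2271e+06 W/m^3

6.2271e+06


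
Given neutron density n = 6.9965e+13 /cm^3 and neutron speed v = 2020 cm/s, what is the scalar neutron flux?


phi = n * v
phi = 6.9965e+13 * 2020
phi = 1.4133e+17 /cm^2/s

1.4133e+17


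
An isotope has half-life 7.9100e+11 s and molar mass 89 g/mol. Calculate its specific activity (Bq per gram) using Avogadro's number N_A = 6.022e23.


lambda = ln(2) / t_half = ln(2) / 7.9100e+11 = 8.762923e-13 /s
SA = lambda * N_A / M
SA = 8.762923e-13 * 6.022e23 / 89
SA = 5.9292e+09 Bq/g

5.9292e+09


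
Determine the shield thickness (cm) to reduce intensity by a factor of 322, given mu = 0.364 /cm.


x = ln(factor) / mu
x = ln(322) / 0.364
x = 15.864 cm

15.864


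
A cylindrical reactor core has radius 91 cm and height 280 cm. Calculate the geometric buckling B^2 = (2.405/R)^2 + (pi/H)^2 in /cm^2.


B^2 = (2.405/R)^2 + (pi/H)^2
B^2 = (2.405/91)^2 + (pi/280)^2
B^2 = 8.2436e-04 /cm^2

8.2436e-04


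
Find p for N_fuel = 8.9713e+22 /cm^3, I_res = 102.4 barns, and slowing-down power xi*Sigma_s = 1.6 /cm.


p = exp(-N * I * 1e-24 / (xi*Sigma_s))
p = exp(-8.9713e+22 * 102.4 * 1e-24 / 1.6)
p = 0.0032095

0.0032095


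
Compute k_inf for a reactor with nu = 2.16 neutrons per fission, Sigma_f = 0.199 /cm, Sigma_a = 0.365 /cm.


k_inf = nu * Sigma_f / Sigma_a
k_inf = 2.16 * 0.199 / 0.365
k_inf = 1.1776

1.1776


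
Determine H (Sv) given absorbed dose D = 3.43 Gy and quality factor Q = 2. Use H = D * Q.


H = D * Q
H = 3.43 * 2
H = 6.8600 Sv

6.8600


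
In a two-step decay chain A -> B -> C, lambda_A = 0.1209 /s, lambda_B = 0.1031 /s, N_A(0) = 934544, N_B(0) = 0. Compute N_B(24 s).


N_B(t) = lambda_A * N_A0 / (lambda_B - lambda_A) * [exp(-lambda_A*t) - exp(-lambda_B*t)]
exp(-0.1209*24) = 0.05493525; exp(-0.1031*24) = 0.08421350
N_B = 0.1209 * 934544 / (0.1031 - 0.1209) * (0.05493525 - 0.08421350)
N_B = 185845

185845


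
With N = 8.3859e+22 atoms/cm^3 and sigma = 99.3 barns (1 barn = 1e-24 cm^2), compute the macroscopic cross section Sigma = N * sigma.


Sigma = N * sigma_barns * 1e-24
Sigma = 8.3859e+22 * 99.3 * 1e-24
Sigma = 8.3272 /cm

8.3272


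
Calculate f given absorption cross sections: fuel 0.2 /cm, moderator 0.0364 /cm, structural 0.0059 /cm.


f = Sigma_a_fuel / (Sigma_a_fuel + Sigma_a_mod + Sigma_a_other)
f = 0.2 / (0.2 + 0.0364 + 0.0059)
f = 0.82542

0.82542


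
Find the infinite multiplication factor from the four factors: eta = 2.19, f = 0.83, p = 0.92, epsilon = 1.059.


k_inf = eta * f * p * epsilon
k_inf = 2.19 * 0.83 * 0.92 * 1.059
k_inf = 1.7709

1.7709


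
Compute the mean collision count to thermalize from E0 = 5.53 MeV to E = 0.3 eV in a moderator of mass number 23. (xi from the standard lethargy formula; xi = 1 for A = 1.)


xi = 1 + (A-1)^2/(2A)*ln((A-1)/(A+1)) = 0.08448899 (for A = 23)
n = ln(E0/E) / xi
n = ln(5.53e6 / 0.3) / 0.08448899
n = ln(1.843333e+07) / 0.08448899 = 198.01

198.01
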